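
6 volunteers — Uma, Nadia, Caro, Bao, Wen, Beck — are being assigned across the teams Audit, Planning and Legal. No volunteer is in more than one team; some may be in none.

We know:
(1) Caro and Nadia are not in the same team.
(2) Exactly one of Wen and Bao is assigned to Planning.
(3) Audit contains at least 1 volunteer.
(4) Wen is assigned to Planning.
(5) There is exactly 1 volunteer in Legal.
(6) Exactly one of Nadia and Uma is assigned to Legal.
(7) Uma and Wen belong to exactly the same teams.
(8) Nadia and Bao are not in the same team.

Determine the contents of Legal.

Legal = {Nadia}

From (4): Wen ∈ Planning.
(2) (exactly one): Bao ∉ Planning.
(7): Uma matches Wen: Uma ∉ Audit.
(7): Uma matches Wen: Uma ∈ Planning.
(6) (exactly one): Nadia ∈ Legal.
(8): Bao ∉ Legal.
(1): Caro ∉ Legal.
(5): Legal already has 1, so the rest are out.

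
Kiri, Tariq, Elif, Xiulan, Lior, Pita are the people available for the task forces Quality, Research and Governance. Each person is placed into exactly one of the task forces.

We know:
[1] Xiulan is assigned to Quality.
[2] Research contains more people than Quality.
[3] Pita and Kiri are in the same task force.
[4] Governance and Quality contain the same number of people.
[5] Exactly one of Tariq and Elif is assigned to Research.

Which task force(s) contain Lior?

From (1): Xiulan ∈ Quality.
Suppose Lior ∈ Quality: no assignment then satisfies all the clues, so Lior ∉ Quality.

Lior: Research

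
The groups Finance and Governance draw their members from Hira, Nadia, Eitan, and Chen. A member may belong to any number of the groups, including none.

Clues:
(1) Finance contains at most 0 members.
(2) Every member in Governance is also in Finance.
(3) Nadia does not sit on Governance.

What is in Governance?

From (3): Nadia ∉ Governance.
(1): Finance already has 0, so the rest are out.
(2) contrapositive: Hira ∉ Governance.
(2) contrapositive: Eitan ∉ Governance.
(2) contrapositive: Chen ∉ Governance.

Governance = {}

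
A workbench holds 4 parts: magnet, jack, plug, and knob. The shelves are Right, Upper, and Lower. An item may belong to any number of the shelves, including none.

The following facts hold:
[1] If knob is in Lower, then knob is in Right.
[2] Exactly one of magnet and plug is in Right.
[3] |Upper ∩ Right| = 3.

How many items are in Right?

3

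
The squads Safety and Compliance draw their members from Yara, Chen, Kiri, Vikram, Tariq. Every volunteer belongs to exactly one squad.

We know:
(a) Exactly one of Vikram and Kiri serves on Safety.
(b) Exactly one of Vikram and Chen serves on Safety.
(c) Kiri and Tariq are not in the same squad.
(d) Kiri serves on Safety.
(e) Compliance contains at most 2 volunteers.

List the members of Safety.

Safety = {Chen, Kiri, Yara}

From (d): Kiri ∈ Safety.
(a) (exactly one): Vikram ∉ Safety.
(b) (exactly one): Chen ∈ Safety.
(c): Tariq ∉ Safety.
Only one squad left: Vikram ∈ Compliance.
Only one squad left: Tariq ∈ Compliance.
(e): Compliance already has 2, so the rest are out.
Only one squad left: Yara ∈ Safety.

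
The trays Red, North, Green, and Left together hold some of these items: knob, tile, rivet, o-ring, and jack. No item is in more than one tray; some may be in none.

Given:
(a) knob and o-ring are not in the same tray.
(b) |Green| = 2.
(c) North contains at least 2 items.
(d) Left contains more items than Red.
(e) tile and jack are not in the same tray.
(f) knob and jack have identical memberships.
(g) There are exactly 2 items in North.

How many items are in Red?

0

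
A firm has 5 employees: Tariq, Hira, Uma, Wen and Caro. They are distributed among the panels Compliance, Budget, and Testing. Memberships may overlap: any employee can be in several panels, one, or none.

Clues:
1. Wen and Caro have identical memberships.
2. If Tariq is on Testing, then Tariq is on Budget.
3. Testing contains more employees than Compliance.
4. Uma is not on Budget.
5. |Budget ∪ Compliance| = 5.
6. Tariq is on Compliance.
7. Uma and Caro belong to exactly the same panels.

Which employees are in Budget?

Budget = {Hira, Tariq}

From (4): Uma ∉ Budget.
From (6): Tariq ∈ Compliance.
(7): Caro matches Uma: Caro ∉ Budget.
(1): Wen matches Caro: Wen ∉ Budget.
Suppose Tariq ∉ Budget: no assignment then satisfies all the clues, so Tariq ∈ Budget.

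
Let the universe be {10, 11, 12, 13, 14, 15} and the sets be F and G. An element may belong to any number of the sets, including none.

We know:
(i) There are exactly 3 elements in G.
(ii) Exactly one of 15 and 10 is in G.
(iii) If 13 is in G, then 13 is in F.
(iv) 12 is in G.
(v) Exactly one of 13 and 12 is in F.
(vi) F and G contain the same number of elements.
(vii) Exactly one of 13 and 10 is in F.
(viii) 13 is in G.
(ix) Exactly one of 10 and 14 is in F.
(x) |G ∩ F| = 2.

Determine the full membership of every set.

F = {13, 14, 15}; G = {12, 13, 15}

From (iv): 12 ∈ G.
From (viii): 13 ∈ G.
(iii): 13 ∈ F.
(v) (exactly one): 12 ∉ F.
(vii) (exactly one): 10 ∉ F.
(ix) (exactly one): 14 ∈ F.
Suppose 10 ∈ G: no assignment then satisfies all the clues, so 10 ∉ G.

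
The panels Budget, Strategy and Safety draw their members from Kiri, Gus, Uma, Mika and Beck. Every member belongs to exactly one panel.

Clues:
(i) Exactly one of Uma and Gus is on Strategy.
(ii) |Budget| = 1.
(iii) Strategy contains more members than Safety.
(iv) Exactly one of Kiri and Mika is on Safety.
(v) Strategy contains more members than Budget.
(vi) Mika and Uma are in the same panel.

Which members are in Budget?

Budget = {Gus}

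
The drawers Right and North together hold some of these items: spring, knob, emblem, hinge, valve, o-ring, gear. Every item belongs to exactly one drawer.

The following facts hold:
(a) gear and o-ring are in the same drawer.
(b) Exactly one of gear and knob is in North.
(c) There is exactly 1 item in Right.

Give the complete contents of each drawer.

Right = {knob}; North = {emblem, gear, hinge, o-ring, spring, valve}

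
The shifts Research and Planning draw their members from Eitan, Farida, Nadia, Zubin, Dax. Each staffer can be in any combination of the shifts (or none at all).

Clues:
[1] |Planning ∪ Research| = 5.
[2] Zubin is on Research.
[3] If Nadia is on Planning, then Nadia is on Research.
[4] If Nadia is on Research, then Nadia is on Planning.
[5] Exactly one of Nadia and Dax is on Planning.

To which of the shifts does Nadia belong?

Nadia: Planning, Research

From (2): Zubin ∈ Research.
Suppose Nadia ∉ Research: no assignment then satisfies all the clues, so Nadia ∈ Research.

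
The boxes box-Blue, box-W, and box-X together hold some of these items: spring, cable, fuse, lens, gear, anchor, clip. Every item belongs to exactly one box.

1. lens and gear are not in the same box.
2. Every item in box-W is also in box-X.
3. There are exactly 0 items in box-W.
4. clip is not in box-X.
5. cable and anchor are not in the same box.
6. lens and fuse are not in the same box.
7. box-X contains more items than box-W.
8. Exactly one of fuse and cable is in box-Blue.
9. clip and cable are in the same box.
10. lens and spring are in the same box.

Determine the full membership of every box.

From (4): clip ∉ box-X.
(2) contrapositive: clip ∉ box-W.
(3): box-W already has 0, so the rest are out.
(9): cable matches clip: cable ∉ box-X.
Only one box left: cable ∈ box-Blue.
Only one box left: clip ∈ box-Blue.
(5): anchor ∉ box-Blue.
(8) (exactly one): fuse ∉ box-Blue.
Only one box left: fuse ∈ box-X.
Only one box left: anchor ∈ box-X.
(6): lens ∉ box-X.
Only one box left: gear ∈ box-X.

box-Blue = {cable, clip, lens, spring}; box-W = {}; box-X = {anchor, fuse, gear}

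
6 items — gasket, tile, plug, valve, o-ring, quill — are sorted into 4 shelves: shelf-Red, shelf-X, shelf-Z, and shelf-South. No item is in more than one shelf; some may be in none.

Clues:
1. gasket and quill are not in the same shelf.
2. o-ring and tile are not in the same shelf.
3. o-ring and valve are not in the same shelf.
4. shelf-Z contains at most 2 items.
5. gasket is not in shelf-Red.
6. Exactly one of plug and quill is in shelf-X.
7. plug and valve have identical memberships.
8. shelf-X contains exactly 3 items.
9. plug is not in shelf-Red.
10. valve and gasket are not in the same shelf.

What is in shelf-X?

From (5): gasket ∉ shelf-Red.
From (9): plug ∉ shelf-Red.
(7): valve matches plug: valve ∉ shelf-Red.
Suppose gasket ∈ shelf-X: no assignment then satisfies all the clues, so gasket ∉ shelf-X.

shelf-X = {plug, tile, valve}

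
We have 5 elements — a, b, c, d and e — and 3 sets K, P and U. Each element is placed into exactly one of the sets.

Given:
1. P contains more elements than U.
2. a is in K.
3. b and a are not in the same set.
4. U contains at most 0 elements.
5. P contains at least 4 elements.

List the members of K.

From (2): a ∈ K.
(3): b ∉ K.
(4): U already has 0, so the rest are out.
(5): only 4 candidates remain for P, so all are in.

K = {a}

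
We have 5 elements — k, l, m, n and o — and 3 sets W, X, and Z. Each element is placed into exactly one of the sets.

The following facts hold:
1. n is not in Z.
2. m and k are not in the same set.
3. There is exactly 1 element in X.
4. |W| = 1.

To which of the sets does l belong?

l: Z

From (1): n ∉ Z.
Suppose l ∈ W: no assignment then satisfies all the clues, so l ∉ W.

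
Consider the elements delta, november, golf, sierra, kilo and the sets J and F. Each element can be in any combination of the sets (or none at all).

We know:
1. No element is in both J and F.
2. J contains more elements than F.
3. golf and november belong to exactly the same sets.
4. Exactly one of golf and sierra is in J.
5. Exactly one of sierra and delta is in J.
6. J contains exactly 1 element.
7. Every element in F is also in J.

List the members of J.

J = {sierra}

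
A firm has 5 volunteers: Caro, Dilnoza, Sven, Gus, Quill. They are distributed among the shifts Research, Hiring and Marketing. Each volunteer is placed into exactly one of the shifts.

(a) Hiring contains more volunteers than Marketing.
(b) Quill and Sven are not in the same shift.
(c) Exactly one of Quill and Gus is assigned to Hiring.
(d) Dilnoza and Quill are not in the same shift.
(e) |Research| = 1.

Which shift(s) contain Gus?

Gus: Hiring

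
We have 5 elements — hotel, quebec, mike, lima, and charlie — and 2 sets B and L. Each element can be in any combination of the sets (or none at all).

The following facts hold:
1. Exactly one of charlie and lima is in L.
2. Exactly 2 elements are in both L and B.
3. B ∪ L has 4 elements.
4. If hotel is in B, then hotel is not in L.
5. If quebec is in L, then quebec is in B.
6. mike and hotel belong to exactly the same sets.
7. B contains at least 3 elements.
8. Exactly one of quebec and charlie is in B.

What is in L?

L = {lima, quebec}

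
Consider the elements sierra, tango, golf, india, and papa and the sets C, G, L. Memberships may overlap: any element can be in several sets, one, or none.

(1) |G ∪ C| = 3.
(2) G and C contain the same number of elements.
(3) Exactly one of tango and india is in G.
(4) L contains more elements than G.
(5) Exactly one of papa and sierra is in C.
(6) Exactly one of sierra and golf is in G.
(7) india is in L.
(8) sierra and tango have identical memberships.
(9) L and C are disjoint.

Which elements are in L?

From (7): india ∈ L.
(9) (disjoint): india ∉ C.
Suppose sierra ∉ L: no assignment then satisfies all the clues, so sierra ∈ L.

L = {india, sierra, tango}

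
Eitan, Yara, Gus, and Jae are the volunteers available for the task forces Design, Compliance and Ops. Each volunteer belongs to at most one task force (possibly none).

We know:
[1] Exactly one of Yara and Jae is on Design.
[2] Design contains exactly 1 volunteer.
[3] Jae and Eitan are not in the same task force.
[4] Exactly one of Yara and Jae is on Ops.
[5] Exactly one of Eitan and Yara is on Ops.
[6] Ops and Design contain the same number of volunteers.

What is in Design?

Design = {Jae}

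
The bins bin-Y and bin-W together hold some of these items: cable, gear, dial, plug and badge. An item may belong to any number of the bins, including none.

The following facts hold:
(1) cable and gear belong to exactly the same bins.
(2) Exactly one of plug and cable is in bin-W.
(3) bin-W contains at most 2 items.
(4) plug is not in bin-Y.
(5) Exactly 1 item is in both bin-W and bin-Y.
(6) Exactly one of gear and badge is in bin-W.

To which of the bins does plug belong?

plug: bin-W

From (4): plug ∉ bin-Y.
Suppose plug ∉ bin-W: no assignment then satisfies all the clues, so plug ∈ bin-W.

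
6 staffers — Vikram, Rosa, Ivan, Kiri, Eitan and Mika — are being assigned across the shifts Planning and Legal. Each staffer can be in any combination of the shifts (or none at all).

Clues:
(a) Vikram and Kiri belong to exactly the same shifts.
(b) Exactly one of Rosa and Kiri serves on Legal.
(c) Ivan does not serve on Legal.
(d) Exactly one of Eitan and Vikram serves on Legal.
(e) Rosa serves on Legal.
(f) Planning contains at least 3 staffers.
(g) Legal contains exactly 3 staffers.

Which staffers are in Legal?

Legal = {Eitan, Mika, Rosa}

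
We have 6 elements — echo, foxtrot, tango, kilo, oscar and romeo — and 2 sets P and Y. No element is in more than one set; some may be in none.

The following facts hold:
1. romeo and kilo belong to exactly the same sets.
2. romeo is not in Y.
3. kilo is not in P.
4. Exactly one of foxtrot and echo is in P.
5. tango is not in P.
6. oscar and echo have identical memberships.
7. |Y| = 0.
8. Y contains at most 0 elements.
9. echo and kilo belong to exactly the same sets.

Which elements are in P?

From (2): romeo ∉ Y.
From (3): kilo ∉ P.
From (5): tango ∉ P.
(1): romeo matches kilo: romeo ∉ P.
(1): kilo matches romeo: kilo ∉ Y.
(7): Y already has 0, so the rest are out.
(9): echo matches kilo: echo ∉ P.
(4) (exactly one): foxtrot ∈ P.
(6): oscar matches echo: oscar ∉ P.

P = {foxtrot}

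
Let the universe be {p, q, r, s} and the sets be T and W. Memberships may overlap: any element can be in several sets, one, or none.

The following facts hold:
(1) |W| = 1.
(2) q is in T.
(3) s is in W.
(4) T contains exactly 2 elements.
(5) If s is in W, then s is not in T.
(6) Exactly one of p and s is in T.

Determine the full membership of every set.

T = {p, q}; W = {s}

From (2): q ∈ T.
From (3): s ∈ W.
(1): W already has 1, so the rest are out.
(5): s ∉ T.
(6) (exactly one): p ∈ T.
(4): T already has 2, so the rest are out.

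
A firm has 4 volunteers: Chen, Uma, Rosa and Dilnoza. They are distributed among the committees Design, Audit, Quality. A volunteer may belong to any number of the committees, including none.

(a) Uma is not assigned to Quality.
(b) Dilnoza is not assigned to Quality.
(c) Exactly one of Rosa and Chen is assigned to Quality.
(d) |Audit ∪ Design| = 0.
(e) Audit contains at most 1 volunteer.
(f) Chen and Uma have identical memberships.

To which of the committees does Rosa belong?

Rosa: Quality

From (a): Uma ∉ Quality.
From (b): Dilnoza ∉ Quality.
(f): Chen matches Uma: Chen ∉ Quality.
(c) (exactly one): Rosa ∈ Quality.
Suppose Rosa ∈ Design: no assignment then satisfies all the clues, so Rosa ∉ Design.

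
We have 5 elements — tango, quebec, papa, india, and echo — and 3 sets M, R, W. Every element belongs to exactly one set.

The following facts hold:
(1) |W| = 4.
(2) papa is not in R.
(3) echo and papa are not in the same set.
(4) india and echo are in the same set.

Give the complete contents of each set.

From (2): papa ∉ R.
Suppose tango ∈ M: no assignment then satisfies all the clues, so tango ∉ M.

M = {papa}; R = {}; W = {echo, india, quebec, tango}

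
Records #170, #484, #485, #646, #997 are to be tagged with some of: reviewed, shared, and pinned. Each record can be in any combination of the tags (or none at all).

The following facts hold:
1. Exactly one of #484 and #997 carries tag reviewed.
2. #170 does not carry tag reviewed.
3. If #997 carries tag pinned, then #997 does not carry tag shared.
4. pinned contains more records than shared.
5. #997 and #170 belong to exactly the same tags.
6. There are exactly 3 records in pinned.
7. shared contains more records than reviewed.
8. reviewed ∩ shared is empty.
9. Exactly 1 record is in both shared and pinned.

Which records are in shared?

shared = {#485, #646}

From (2): #170 ∉ reviewed.
(5): #997 matches #170: #997 ∉ reviewed.
(1) (exactly one): #484 ∈ reviewed.
(8) (disjoint): #484 ∉ shared.
Suppose #170 ∈ shared: no assignment then satisfies all the clues, so #170 ∉ shared.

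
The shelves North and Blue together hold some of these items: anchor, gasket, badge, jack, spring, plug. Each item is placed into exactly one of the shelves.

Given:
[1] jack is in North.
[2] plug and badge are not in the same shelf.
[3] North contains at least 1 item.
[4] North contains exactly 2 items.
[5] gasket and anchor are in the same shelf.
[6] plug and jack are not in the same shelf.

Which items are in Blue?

Blue = {anchor, gasket, plug, spring}

From (1): jack ∈ North.
(6): plug ∉ North.
Only one shelf left: plug ∈ Blue.
(2): badge ∉ Blue.
Only one shelf left: badge ∈ North.
(4): North already has 2, so the rest are out.
Only one shelf left: anchor ∈ Blue.
Only one shelf left: gasket ∈ Blue.
Only one shelf left: spring ∈ Blue.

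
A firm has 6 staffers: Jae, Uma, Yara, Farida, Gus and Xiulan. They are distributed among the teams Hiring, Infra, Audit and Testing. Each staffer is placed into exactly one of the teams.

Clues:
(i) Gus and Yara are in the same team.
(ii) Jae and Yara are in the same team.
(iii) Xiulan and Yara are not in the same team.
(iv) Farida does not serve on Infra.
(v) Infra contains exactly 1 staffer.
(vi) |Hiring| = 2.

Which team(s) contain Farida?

From (iv): Farida ∉ Infra.
Suppose Farida ∉ Hiring: no assignment then satisfies all the clues, so Farida ∈ Hiring.

Farida: Hiring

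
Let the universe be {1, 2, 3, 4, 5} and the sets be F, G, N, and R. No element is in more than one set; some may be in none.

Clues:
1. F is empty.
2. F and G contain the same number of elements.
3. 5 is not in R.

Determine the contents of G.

G = {}

From (3): 5 ∉ R.
(1): F already has 0, so the rest are out.
Suppose 1 ∈ G: no assignment then satisfies all the clues, so 1 ∉ G.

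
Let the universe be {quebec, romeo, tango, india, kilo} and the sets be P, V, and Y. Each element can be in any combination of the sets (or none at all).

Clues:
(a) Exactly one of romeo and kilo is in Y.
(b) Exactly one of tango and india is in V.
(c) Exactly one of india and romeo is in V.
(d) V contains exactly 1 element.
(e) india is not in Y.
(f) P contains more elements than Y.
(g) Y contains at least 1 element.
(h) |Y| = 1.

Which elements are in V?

V = {india}

From (e): india ∉ Y.
Suppose quebec ∈ V: no assignment then satisfies all the clues, so quebec ∉ V.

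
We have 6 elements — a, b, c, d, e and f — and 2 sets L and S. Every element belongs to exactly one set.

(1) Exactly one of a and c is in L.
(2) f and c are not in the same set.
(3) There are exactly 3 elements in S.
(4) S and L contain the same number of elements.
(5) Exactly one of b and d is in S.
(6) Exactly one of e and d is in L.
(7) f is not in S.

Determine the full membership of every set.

L = {a, d, f}; S = {b, c, e}

From (7): f ∉ S.
Only one set left: f ∈ L.
(2): c ∉ L.
Only one set left: c ∈ S.
(1) (exactly one): a ∈ L.
Suppose b ∈ L: no assignment then satisfies all the clues, so b ∉ L.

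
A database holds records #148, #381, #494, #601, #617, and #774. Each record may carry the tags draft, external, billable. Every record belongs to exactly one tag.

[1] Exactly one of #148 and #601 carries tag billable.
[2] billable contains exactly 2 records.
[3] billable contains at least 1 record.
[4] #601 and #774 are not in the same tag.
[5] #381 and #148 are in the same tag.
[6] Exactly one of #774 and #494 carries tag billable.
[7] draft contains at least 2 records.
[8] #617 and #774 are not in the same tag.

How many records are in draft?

3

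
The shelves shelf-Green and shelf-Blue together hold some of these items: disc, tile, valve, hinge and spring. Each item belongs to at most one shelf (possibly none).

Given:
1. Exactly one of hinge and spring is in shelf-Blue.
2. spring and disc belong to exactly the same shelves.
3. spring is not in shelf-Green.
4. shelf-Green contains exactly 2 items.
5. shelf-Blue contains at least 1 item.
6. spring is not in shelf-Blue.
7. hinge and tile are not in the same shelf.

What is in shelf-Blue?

From (3): spring ∉ shelf-Green.
From (6): spring ∉ shelf-Blue.
(1) (exactly one): hinge ∈ shelf-Blue.
(2): disc matches spring: disc ∉ shelf-Green.
(2): disc matches spring: disc ∉ shelf-Blue.
(4): only 2 candidates remain for shelf-Green, so all are in.

shelf-Blue = {hinge}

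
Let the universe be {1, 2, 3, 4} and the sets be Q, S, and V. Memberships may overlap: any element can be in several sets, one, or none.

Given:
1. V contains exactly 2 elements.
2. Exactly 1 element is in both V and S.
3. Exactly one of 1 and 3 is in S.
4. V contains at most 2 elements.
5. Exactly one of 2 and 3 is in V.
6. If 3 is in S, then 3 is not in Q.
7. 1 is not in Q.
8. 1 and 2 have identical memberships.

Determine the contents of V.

V = {3, 4}

From (7): 1 ∉ Q.
(8): 2 matches 1: 2 ∉ Q.
Suppose 1 ∈ V: no assignment then satisfies all the clues, so 1 ∉ V.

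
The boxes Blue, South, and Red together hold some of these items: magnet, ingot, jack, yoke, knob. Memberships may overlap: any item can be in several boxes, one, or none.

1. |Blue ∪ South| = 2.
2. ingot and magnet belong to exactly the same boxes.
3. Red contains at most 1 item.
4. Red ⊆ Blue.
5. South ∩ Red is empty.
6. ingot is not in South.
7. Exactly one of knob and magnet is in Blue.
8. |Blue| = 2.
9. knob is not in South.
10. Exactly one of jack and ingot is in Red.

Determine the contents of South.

South = {}

From (6): ingot ∉ South.
From (9): knob ∉ South.
(2): magnet matches ingot: magnet ∉ South.
Suppose jack ∈ South: no assignment then satisfies all the clues, so jack ∉ South.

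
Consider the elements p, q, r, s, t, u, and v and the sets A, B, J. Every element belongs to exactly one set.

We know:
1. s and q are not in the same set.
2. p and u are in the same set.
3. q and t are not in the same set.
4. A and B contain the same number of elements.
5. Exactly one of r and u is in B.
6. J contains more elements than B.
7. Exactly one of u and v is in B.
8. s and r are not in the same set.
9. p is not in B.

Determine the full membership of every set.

A = {s, t}; B = {r, v}; J = {p, q, u}

From (9): p ∉ B.
(2): u matches p: u ∉ B.
(5) (exactly one): r ∈ B.
(7) (exactly one): v ∈ B.
(8): s ∉ B.
Suppose p ∈ A: no assignment then satisfies all the clues, so p ∉ A.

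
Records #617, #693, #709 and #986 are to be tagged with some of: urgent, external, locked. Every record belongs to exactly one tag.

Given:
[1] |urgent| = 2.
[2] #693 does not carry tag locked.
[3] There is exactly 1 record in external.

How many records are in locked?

1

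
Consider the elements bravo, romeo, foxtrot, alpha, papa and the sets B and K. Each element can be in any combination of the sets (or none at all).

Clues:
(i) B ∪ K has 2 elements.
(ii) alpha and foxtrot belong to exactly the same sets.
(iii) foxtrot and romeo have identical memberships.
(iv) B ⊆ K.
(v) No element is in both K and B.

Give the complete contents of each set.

B = {}; K = {bravo, papa}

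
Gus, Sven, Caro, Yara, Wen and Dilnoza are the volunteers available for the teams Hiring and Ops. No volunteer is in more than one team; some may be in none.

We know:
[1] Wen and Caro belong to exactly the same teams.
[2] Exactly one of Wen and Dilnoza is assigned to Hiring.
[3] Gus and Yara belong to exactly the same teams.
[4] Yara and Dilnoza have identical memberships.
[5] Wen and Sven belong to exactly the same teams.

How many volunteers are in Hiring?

3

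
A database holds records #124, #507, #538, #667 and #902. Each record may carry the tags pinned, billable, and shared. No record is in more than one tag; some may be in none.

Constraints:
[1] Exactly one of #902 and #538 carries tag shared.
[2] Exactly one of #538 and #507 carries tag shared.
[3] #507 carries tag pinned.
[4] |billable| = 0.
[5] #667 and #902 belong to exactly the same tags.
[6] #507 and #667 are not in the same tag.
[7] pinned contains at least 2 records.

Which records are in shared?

From (3): #507 ∈ pinned.
(2) (exactly one): #538 ∈ shared.
(4): billable already has 0, so the rest are out.
(6): #667 ∉ pinned.
(1) (exactly one): #902 ∉ shared.
(5): #902 matches #667: #902 ∉ pinned.
(5): #667 matches #902: #667 ∉ shared.
(7): only 2 candidates remain for pinned, so all are in.

shared = {#538}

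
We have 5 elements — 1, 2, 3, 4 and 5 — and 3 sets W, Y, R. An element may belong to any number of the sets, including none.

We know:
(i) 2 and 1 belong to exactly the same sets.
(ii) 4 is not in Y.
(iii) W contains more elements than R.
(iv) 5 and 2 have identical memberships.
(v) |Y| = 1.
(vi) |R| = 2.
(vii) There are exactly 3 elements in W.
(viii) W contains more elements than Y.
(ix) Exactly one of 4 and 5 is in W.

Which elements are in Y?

Y = {3}

From (ii): 4 ∉ Y.
Suppose 1 ∈ Y: no assignment then satisfies all the clues, so 1 ∉ Y.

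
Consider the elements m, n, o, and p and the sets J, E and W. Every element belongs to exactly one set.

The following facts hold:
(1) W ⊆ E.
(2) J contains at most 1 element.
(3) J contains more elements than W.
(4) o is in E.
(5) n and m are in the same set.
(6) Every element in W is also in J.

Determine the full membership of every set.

J = {p}; E = {m, n, o}; W = {}

From (4): o ∈ E.
Suppose m ∈ J: no assignment then satisfies all the clues, so m ∉ J.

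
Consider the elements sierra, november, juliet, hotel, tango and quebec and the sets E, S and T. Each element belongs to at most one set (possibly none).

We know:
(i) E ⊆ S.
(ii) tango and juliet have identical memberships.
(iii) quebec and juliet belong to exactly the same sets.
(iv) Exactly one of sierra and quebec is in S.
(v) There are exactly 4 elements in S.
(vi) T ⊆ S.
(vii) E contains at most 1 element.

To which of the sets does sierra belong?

sierra: none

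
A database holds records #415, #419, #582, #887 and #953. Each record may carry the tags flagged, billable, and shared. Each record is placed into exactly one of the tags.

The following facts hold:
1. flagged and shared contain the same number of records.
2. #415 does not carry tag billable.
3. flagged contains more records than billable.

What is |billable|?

1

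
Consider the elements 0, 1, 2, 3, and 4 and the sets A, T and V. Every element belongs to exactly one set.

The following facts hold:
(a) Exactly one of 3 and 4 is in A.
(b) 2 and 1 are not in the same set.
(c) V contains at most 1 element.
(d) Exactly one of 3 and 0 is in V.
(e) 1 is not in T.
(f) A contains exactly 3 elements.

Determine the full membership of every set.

A = {0, 1, 4}; T = {2}; V = {3}

From (e): 1 ∉ T.
Suppose 0 ∉ A: no assignment then satisfies all the clues, so 0 ∈ A.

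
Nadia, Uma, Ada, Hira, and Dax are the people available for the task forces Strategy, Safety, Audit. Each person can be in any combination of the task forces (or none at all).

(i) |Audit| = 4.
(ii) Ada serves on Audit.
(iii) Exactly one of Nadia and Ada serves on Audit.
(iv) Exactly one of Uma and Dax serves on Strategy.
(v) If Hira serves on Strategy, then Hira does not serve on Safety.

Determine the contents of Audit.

From (ii): Ada ∈ Audit.
(iii) (exactly one): Nadia ∉ Audit.
(i): only 4 candidates remain for Audit, so all are in.

Audit = {Ada, Dax, Hira, Uma}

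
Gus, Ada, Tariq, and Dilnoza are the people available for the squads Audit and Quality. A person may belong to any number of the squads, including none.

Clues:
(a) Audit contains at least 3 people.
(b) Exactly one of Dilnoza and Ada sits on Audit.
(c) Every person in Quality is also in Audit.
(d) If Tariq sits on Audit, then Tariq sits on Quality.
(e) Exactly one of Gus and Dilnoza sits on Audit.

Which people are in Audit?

Audit = {Ada, Gus, Tariq}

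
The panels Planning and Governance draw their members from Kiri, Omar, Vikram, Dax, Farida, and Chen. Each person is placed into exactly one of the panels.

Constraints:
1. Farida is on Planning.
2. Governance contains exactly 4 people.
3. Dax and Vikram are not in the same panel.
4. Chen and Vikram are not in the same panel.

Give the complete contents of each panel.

Planning = {Farida, Vikram}; Governance = {Chen, Dax, Kiri, Omar}

From (1): Farida ∈ Planning.
Suppose Kiri ∈ Planning: no assignment then satisfies all the clues, so Kiri ∉ Planning.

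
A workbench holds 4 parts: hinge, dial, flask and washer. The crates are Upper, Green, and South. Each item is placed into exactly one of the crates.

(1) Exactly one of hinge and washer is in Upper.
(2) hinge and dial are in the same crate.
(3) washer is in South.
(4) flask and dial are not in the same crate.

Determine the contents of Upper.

Upper = {dial, hinge}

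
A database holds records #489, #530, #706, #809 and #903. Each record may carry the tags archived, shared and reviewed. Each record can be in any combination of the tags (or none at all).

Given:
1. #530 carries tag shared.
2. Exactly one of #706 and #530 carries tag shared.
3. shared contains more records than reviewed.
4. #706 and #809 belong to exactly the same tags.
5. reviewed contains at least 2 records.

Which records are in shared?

shared = {#489, #530, #903}

From (1): #530 ∈ shared.
(2) (exactly one): #706 ∉ shared.
(4): #809 matches #706: #809 ∉ shared.
Suppose #489 ∉ shared: no assignment then satisfies all the clues, so #489 ∈ shared.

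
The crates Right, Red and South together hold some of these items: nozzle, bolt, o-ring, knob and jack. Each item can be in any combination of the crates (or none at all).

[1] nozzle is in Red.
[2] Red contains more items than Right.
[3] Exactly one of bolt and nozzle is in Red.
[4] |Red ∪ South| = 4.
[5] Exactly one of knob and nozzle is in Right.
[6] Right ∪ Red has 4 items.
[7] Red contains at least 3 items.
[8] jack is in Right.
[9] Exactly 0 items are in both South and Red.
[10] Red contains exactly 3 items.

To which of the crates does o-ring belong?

o-ring: Red

From (1): nozzle ∈ Red.
From (8): jack ∈ Right.
(3) (exactly one): bolt ∉ Red.
Suppose o-ring ∈ Right: no assignment then satisfies all the clues, so o-ring ∉ Right.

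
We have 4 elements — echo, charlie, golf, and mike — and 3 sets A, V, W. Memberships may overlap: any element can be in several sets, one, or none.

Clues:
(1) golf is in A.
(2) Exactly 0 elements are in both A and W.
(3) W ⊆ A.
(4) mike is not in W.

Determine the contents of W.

W = {}

From (1): golf ∈ A.
From (4): mike ∉ W.
Suppose echo ∈ W: no assignment then satisfies all the clues, so echo ∉ W.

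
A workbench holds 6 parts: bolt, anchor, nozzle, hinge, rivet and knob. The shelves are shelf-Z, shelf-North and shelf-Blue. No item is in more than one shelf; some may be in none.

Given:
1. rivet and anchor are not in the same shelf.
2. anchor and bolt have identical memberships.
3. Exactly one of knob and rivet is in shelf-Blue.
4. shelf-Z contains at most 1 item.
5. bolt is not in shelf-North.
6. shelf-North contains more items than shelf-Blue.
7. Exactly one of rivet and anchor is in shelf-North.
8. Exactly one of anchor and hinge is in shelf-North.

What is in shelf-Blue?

shelf-Blue = {knob}

From (5): bolt ∉ shelf-North.
(2): anchor matches bolt: anchor ∉ shelf-North.
(7) (exactly one): rivet ∈ shelf-North.
(8) (exactly one): hinge ∈ shelf-North.
(3) (exactly one): knob ∈ shelf-Blue.
Suppose bolt ∈ shelf-Blue: no assignment then satisfies all the clues, so bolt ∉ shelf-Blue.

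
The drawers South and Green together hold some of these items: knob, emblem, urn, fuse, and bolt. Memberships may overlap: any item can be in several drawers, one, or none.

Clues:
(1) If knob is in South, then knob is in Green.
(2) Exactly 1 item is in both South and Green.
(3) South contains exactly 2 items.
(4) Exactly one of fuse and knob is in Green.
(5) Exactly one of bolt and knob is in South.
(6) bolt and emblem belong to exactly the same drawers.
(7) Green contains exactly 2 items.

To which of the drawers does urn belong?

urn: Green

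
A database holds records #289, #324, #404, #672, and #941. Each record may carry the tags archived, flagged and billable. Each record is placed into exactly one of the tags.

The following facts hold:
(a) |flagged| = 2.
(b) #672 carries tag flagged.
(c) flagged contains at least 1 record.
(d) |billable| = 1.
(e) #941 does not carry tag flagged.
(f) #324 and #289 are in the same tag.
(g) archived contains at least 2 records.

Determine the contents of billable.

From (b): #672 ∈ flagged.
From (e): #941 ∉ flagged.
Suppose #289 ∈ billable: no assignment then satisfies all the clues, so #289 ∉ billable.

billable = {#941}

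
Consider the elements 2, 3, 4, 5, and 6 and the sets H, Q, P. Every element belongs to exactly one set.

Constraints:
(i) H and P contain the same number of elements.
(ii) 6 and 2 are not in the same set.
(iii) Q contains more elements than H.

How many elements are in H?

1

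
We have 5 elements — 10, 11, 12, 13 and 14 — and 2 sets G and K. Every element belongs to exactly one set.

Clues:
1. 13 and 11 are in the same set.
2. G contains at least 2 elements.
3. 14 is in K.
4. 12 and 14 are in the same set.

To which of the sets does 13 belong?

From (3): 14 ∈ K.
(4): 12 matches 14: 12 ∉ G.
(4): 12 matches 14: 12 ∈ K.
Suppose 13 ∉ G: no assignment then satisfies all the clues, so 13 ∈ G.

13: G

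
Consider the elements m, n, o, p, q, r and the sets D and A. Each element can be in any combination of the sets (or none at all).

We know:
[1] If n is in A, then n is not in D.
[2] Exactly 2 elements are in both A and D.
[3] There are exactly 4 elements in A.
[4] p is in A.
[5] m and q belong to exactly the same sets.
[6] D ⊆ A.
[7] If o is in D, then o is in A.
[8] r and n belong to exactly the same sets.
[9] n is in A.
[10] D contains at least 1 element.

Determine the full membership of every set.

D = {o, p}; A = {n, o, p, r}

From (4): p ∈ A.
From (9): n ∈ A.
(1): n ∉ D.
(8): r matches n: r ∉ D.
(8): r matches n: r ∈ A.
Suppose m ∈ D: no assignment then satisfies all the clues, so m ∉ D.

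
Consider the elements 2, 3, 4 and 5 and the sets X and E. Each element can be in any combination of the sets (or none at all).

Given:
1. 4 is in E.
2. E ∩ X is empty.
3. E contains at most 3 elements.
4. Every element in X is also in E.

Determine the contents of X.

X = {}

From (1): 4 ∈ E.
(2) (disjoint): 4 ∉ X.
Suppose 2 ∈ X: no assignment then satisfies all the clues, so 2 ∉ X.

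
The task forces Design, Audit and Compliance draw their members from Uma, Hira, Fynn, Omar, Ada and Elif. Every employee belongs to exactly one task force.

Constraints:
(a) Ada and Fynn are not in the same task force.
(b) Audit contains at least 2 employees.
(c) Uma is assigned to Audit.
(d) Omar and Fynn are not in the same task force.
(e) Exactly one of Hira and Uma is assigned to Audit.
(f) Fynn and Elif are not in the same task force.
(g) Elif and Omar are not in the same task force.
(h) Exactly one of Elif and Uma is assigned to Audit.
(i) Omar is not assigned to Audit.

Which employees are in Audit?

From (c): Uma ∈ Audit.
From (i): Omar ∉ Audit.
(e) (exactly one): Hira ∉ Audit.
(h) (exactly one): Elif ∉ Audit.
Suppose Fynn ∉ Audit: no assignment then satisfies all the clues, so Fynn ∈ Audit.

Audit = {Fynn, Uma}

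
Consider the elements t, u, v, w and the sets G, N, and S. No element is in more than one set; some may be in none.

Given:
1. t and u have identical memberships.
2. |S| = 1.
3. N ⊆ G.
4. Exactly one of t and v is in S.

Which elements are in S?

S = {v}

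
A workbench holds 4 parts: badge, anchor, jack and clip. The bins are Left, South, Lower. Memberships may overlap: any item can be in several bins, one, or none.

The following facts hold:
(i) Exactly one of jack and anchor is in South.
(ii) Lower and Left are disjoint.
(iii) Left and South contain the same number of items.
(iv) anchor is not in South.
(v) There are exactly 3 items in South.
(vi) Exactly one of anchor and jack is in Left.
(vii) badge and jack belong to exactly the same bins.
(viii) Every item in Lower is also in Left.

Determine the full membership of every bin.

From (iv): anchor ∉ South.
(i) (exactly one): jack ∈ South.
(v): only 3 candidates remain for South, so all are in.
Suppose badge ∉ Left: no assignment then satisfies all the clues, so badge ∈ Left.

Left = {badge, clip, jack}; South = {badge, clip, jack}; Lower = {}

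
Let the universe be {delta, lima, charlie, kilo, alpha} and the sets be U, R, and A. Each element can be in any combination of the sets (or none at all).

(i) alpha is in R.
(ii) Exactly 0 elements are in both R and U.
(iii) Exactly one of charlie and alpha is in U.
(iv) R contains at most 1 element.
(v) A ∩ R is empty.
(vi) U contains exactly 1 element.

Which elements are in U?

U = {charlie}

From (i): alpha ∈ R.
(iv): R already has 1, so the rest are out.
(v) (disjoint): alpha ∉ A.
Suppose delta ∈ U: no assignment then satisfies all the clues, so delta ∉ U.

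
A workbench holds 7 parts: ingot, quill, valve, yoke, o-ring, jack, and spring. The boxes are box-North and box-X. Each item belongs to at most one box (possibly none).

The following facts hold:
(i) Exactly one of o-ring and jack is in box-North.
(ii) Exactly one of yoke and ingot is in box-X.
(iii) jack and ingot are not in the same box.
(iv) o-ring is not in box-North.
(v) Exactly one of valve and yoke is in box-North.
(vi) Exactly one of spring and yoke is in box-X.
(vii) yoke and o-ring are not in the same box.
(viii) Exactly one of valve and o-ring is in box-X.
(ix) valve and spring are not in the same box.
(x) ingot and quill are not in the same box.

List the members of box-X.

box-X = {ingot, o-ring, spring}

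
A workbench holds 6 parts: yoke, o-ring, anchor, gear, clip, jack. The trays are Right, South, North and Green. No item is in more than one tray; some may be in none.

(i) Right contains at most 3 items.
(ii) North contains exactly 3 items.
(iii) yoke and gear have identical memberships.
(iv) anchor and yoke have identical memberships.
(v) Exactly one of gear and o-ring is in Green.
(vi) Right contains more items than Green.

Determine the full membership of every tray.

Right = {clip, jack}; South = {}; North = {anchor, gear, yoke}; Green = {o-ring}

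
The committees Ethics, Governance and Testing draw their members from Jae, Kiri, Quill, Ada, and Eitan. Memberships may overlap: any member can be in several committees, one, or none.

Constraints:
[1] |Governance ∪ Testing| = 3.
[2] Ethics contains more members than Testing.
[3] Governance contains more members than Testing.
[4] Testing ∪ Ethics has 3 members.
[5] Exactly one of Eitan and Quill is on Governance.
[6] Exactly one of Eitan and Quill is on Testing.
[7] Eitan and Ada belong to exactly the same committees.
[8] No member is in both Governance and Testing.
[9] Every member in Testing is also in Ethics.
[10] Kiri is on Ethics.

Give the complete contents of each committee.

From (10): Kiri ∈ Ethics.
Suppose Jae ∉ Ethics: no assignment then satisfies all the clues, so Jae ∈ Ethics.

Ethics = {Jae, Kiri, Quill}; Governance = {Ada, Eitan}; Testing = {Quill}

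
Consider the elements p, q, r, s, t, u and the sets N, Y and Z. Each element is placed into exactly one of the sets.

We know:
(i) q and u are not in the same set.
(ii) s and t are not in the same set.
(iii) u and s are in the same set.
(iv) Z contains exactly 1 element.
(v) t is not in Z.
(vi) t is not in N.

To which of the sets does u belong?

From (v): t ∉ Z.
From (vi): t ∉ N.
Only one set left: t ∈ Y.
(ii): s ∉ Y.
(iii): u matches s: u ∉ Y.
Suppose u ∉ N: no assignment then satisfies all the clues, so u ∈ N.

u: N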